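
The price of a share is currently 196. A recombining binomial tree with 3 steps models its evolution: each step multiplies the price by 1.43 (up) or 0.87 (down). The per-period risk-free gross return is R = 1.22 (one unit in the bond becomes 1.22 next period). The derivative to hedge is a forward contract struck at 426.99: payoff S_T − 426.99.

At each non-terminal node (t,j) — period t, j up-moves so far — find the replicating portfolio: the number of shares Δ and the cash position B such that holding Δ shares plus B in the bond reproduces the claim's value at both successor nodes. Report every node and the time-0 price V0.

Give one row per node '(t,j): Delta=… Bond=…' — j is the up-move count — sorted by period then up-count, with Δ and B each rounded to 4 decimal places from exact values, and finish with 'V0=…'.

(0,0): Delta=1.0000 Bond=-235.1463
(1,0): Delta=1.0000 Bond=-286.8785
(1,1): Delta=1.0000 Bond=-286.8785
(2,0): Delta=1.0000 Bond=-349.9918
(2,1): Delta=1.0000 Bond=-349.9918
(2,2): Delta=1.0000 Bond=-349.9918
V0=-39.1463

Since d<R<u, set p* = (R−d)/(u−d) = 0.6250; price each node as the discounted p*-expectation of its children.
At expiry t=3: V(3,0)=-297.9234, V(3,1)=-214.8461, V(3,2)=-78.2937, V(3,3)=146.1546
Node (2,0) S=148.3524: V=(p*·-214.8461+(1−p*)·-297.9234)/1.22=-201.6394; Δ=(-214.8461−-297.9234)/(212.1439−129.0666)=1.0000; B=V−Δ·S=-349.9918
Node (2,1) S=243.8436: V=(p*·-78.2937+(1−p*)·-214.8461)/1.22=-106.1482; Δ=(-78.2937−-214.8461)/(348.6963−212.1439)=1.0000; B=V−Δ·S=-349.9918
Node (2,2) S=400.8004: V=(p*·146.1546+(1−p*)·-78.2937)/1.22=50.8086; Δ=(146.1546−-78.2937)/(573.1446−348.6963)=1.0000; B=V−Δ·S=-349.9918
Node (1,0) S=170.5200: V=(p*·-106.1482+(1−p*)·-201.6394)/1.22=-116.3585; Δ=(-106.1482−-201.6394)/(243.8436−148.3524)=1.0000; B=V−Δ·S=-286.8785
Node (1,1) S=280.2800: V=(p*·50.8086+(1−p*)·-106.1482)/1.22=-6.5985; Δ=(50.8086−-106.1482)/(400.8004−243.8436)=1.0000; B=V−Δ·S=-286.8785
Node (0,0) S=196.0000: V=(p*·-6.5985+(1−p*)·-116.3585)/1.22=-39.1463; Δ=(-6.5985−-116.3585)/(280.2800−170.5200)=1.0000; B=V−Δ·S=-235.1463
Check: Δ(0,0)·S0 + B(0,0) = -39.1463 = V0.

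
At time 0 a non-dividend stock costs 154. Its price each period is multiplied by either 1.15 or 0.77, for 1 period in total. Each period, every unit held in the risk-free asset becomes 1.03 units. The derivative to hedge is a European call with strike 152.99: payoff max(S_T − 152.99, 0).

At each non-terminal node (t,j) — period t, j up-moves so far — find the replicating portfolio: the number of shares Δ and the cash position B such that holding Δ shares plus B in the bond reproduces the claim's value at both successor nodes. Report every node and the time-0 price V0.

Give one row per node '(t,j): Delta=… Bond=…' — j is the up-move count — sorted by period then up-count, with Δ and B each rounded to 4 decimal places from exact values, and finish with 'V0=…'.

(0,0): Delta=0.4120 Bond=-47.4315
V0=16.0158

No-arbitrage ⇒ martingale measure with p* = (R−d)/(u−d) = 0.6842.
Terminal payoffs: V(1,0)=0.0000, V(1,1)=24.1100
  t=0,j=0: stock 154.0000 → up 177.1000 (V=24.1100), down 118.5800 (V=0.0000). Price 16.0158; hedge Δ=0.4120, bond B=-47.4315.
The time-0 hedge costs 16.0158, which is the no-arbitrage price.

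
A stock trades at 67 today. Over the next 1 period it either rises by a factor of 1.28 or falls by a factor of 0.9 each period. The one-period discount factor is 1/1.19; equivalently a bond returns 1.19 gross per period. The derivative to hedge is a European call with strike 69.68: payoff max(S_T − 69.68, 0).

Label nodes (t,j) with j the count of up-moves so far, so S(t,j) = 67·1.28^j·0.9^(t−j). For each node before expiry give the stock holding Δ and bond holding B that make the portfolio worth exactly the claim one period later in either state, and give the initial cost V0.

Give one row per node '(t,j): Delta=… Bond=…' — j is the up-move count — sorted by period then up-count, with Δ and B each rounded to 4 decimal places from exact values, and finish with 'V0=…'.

(0,0): Delta=0.6316 Bond=-32.0035
V0=10.3123

The replicating-portfolio and risk-neutral prices coincide; use p* = (1.19−0.9)/(1.28−0.9) = 0.7632 for the latter.
Terminal payoffs: V(1,0)=0.0000, V(1,1)=16.0800
(0,0): S=67.0000. Δ = (V_up−V_dn)/(S_up−S_dn) = (16.0800−0.0000)/(85.7600−60.3000) = 0.6316. V = [p*·16.0800 + (1−p*)·0.0000]/1.19 = 10.3123. B = V − Δ·S = -32.0035.
Each (Δ,B) replicates both successor values, so the strategy is self-financing and V0 is arbitrage-free.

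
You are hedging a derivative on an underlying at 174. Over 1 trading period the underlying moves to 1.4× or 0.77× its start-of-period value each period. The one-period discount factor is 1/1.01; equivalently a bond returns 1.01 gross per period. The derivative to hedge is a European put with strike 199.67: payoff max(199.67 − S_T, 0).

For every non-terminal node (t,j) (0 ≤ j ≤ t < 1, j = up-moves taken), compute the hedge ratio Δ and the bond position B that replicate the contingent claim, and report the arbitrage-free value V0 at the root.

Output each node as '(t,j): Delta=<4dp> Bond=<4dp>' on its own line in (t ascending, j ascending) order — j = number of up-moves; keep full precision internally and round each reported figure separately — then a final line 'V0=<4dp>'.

No-arbitrage ⇒ martingale measure with p* = (R−d)/(u−d) = 0.3810.
Terminal payoffs: V(1,0)=65.6900, V(1,1)=0.0000
  t=0,j=0: stock 174.0000 → up 243.6000 (V=0.0000), down 133.9800 (V=65.6900). Price 40.2626; hedge Δ=-0.5993, bond B=144.5325.
Each (Δ,B) replicates both successor values, so the strategy is self-financing and V0 is arbitrage-free.

(0,0): Delta=-0.5993 Bond=144.5325
V0=40.2626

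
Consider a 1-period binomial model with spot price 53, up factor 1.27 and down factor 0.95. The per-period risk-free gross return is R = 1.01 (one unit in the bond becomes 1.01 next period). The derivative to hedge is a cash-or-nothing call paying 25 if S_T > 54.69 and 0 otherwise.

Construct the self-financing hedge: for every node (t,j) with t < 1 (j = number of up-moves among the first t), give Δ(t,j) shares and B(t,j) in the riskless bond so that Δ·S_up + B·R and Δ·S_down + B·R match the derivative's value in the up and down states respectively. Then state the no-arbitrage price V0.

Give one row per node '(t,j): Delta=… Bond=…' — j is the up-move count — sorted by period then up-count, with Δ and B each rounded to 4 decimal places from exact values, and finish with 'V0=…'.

(0,0): Delta=1.4741 Bond=-73.4839
V0=4.6411

No-arbitrage ⇒ martingale measure with p* = (R−d)/(u−d) = 0.1875.
Terminal payoffs: V(1,0)=0.0000, V(1,1)=25.0000
(0,0): S=53.0000. Δ = (V_up−V_dn)/(S_up−S_dn) = (25.0000−0.0000)/(67.3100−50.3500) = 1.4741. V = [p*·25.0000 + (1−p*)·0.0000]/1.01 = 4.6411. B = V − Δ·S = -73.4839.
The time-0 hedge costs 4.6411, which is the no-arbitrage price.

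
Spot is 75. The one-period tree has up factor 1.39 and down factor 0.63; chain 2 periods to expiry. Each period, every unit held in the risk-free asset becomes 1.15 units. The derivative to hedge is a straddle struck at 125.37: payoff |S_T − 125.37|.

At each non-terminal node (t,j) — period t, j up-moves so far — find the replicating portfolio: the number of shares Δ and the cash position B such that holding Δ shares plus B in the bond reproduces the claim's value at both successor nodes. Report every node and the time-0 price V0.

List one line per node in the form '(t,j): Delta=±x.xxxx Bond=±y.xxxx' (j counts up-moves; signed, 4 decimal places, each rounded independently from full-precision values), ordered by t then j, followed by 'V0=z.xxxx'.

(0,0): Delta=-0.5921 Bond=78.0398
(1,0): Delta=-1.0000 Bond=109.0174
(1,1): Delta=-0.5068 Bond=80.8512
V0=33.6297

Since d<R<u, set p* = (R−d)/(u−d) = 0.6842; price each node as the discounted p*-expectation of its children.
Payoff layer (t=2): V(2,0)=95.6025, V(2,1)=59.6925, V(2,2)=19.5375
(1,0): S=47.2500. Δ = (V_up−V_dn)/(S_up−S_dn) = (59.6925−95.6025)/(65.6775−29.7675) = -1.0000. V = [p*·59.6925 + (1−p*)·95.6025]/1.15 = 61.7674. B = V − Δ·S = 109.0174.
(1,1): S=104.2500. Δ = (V_up−V_dn)/(S_up−S_dn) = (19.5375−59.6925)/(144.9075−65.6775) = -0.5068. V = [p*·19.5375 + (1−p*)·59.6925]/1.15 = 28.0157. B = V − Δ·S = 80.8512.
(0,0): S=75.0000. Δ = (V_up−V_dn)/(S_up−S_dn) = (28.0157−61.7674)/(104.2500−47.2500) = -0.5921. V = [p*·28.0157 + (1−p*)·61.7674]/1.15 = 33.6297. B = V − Δ·S = 78.0398.
Check: Δ(0,0)·S0 + B(0,0) = 33.6297 = V0.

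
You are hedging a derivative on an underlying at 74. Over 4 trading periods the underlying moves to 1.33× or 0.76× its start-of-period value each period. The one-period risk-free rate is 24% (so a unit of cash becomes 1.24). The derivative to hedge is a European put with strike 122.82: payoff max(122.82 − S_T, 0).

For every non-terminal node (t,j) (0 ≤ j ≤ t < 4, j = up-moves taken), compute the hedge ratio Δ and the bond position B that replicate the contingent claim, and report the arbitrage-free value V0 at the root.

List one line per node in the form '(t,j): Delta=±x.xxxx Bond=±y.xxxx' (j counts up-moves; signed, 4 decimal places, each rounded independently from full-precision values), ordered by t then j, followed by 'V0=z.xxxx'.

(0,0): Delta=-0.2235 Bond=19.1286
(1,0): Delta=-0.8634 Bond=59.7102
(1,1): Delta=-0.1549 Bond=16.9711
(2,0): Delta=-1.0000 Bond=79.8777
(2,1): Delta=-0.8488 Bond=72.9461
(2,2): Delta=-0.0806 Bond=11.3126
(3,0): Delta=-1.0000 Bond=99.0484
(3,1): Delta=-1.0000 Bond=99.0484
(3,2): Delta=-0.8326 Bond=88.8416
(3,3): Delta=0.0000 Bond=0.0000
V0=2.5907

Risk-neutral probability p* = (R−d)/(u−d) = (1.24−0.76)/(1.33−0.76) = 0.8421.
Payoff layer (t=4): V(4,0)=98.1320, V(4,1)=79.6160, V(4,2)=47.2130, V(4,3)=0.0000, V(4,4)=0.0000
Node (3,0) S=32.4842: V=(p*·79.6160+(1−p*)·98.1320)/1.24=66.5642; Δ=(79.6160−98.1320)/(43.2040−24.6880)=-1.0000; B=V−Δ·S=99.0484
Node (3,1) S=56.8474: V=(p*·47.2130+(1−p*)·79.6160)/1.24=42.2010; Δ=(47.2130−79.6160)/(75.6070−43.2040)=-1.0000; B=V−Δ·S=99.0484
Node (3,2) S=99.4829: V=(p*·0.0000+(1−p*)·47.2130)/1.24=6.0118; Δ=(0.0000−47.2130)/(132.3123−75.6070)=-0.8326; B=V−Δ·S=88.8416
Node (3,3) S=174.0951: V=(p*·0.0000+(1−p*)·0.0000)/1.24=0.0000; Δ=(0.0000−0.0000)/(231.5465−132.3123)=0.0000; B=V−Δ·S=0.0000
Node (2,0) S=42.7424: V=(p*·42.2010+(1−p*)·66.5642)/1.24=37.1353; Δ=(42.2010−66.5642)/(56.8474−32.4842)=-1.0000; B=V−Δ·S=79.8777
Node (2,1) S=74.7992: V=(p*·6.0118+(1−p*)·42.2010)/1.24=9.4564; Δ=(6.0118−42.2010)/(99.4829−56.8474)=-0.8488; B=V−Δ·S=72.9461
Node (2,2) S=130.8986: V=(p*·0.0000+(1−p*)·6.0118)/1.24=0.7655; Δ=(0.0000−6.0118)/(174.0951−99.4829)=-0.0806; B=V−Δ·S=11.3126
Node (1,0) S=56.2400: V=(p*·9.4564+(1−p*)·37.1353)/1.24=11.1506; Δ=(9.4564−37.1353)/(74.7992−42.7424)=-0.8634; B=V−Δ·S=59.7102
Node (1,1) S=98.4200: V=(p*·0.7655+(1−p*)·9.4564)/1.24=1.7240; Δ=(0.7655−9.4564)/(130.8986−74.7992)=-0.1549; B=V−Δ·S=16.9711
Node (0,0) S=74.0000: V=(p*·1.7240+(1−p*)·11.1506)/1.24=2.5907; Δ=(1.7240−11.1506)/(98.4200−56.2400)=-0.2235; B=V−Δ·S=19.1286
Check: Δ(0,0)·S0 + B(0,0) = 2.5907 = V0.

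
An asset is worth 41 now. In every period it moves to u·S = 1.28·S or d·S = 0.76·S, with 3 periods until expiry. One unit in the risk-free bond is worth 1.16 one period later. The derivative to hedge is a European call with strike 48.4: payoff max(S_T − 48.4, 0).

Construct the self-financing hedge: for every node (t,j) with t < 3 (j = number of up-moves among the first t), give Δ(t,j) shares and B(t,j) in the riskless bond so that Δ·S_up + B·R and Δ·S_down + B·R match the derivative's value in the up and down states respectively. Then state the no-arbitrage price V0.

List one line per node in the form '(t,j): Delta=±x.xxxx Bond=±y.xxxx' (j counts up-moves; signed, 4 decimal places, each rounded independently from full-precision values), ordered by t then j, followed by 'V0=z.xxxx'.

No-arbitrage ⇒ martingale measure with p* = (R−d)/(u−d) = 0.7692.
At expiry t=3: V(3,0)=0.0000, V(3,1)=0.0000, V(3,2)=2.6525, V(3,3)=37.5832
Node (2,0) S=23.6816: V=(p*·0.0000+(1−p*)·0.0000)/1.16=0.0000; Δ=(0.0000−0.0000)/(30.3124−17.9980)=0.0000; B=V−Δ·S=0.0000
Node (2,1) S=39.8848: V=(p*·2.6525+(1−p*)·0.0000)/1.16=1.7590; Δ=(2.6525−0.0000)/(51.0525−30.3124)=0.1279; B=V−Δ·S=-3.3421
Node (2,2) S=67.1744: V=(p*·37.5832+(1−p*)·2.6525)/1.16=25.4503; Δ=(37.5832−2.6525)/(85.9832−51.0525)=1.0000; B=V−Δ·S=-41.7241
Node (1,0) S=31.1600: V=(p*·1.7590+(1−p*)·0.0000)/1.16=1.1664; Δ=(1.7590−0.0000)/(39.8848−23.6816)=0.1086; B=V−Δ·S=-2.2162
Node (1,1) S=52.4800: V=(p*·25.4503+(1−p*)·1.7590)/1.16=17.2268; Δ=(25.4503−1.7590)/(67.1744−39.8848)=0.8681; B=V−Δ·S=-28.3334
Node (0,0) S=41.0000: V=(p*·17.2268+(1−p*)·1.1664)/1.16=11.6556; Δ=(17.2268−1.1664)/(52.4800−31.1600)=0.7533; B=V−Δ·S=-19.2296
Self-financing check: at every node Δ·S+B equals the discounted successor values.

(0,0): Delta=0.7533 Bond=-19.2296
(1,0): Delta=0.1086 Bond=-2.2162
(1,1): Delta=0.8681 Bond=-28.3334
(2,0): Delta=0.0000 Bond=0.0000
(2,1): Delta=0.1279 Bond=-3.3421
(2,2): Delta=1.0000 Bond=-41.7241
V0=11.6556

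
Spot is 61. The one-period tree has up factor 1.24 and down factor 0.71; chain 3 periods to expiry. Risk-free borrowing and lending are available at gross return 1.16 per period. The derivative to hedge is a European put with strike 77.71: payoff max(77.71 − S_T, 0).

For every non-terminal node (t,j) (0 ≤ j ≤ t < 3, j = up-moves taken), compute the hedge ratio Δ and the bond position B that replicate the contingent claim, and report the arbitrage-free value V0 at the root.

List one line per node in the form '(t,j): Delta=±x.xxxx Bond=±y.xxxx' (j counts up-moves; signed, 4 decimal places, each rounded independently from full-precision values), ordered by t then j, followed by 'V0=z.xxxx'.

(0,0): Delta=-0.3605 Bond=25.9073
(1,0): Delta=-1.0000 Bond=57.7512
(1,1): Delta=-0.2954 Bond=25.1282
(2,0): Delta=-1.0000 Bond=66.9914
(2,1): Delta=-1.0000 Bond=66.9914
(2,2): Delta=-0.2236 Bond=22.4211
V0=3.9196

Under the risk-neutral measure, an up-move has probability p* = (R−d)/(u−d) = 0.8491 and values discount at R = 1.16.
Terminal payoffs: V(3,0)=55.8774, V(3,1)=39.5799, V(3,2)=11.1165, V(3,3)=0.0000
(2,0): S=30.7501. Δ = (V_up−V_dn)/(S_up−S_dn) = (39.5799−55.8774)/(38.1301−21.8326) = -1.0000. V = [p*·39.5799 + (1−p*)·55.8774]/1.16 = 36.2413. B = V − Δ·S = 66.9914.
(2,1): S=53.7044. Δ = (V_up−V_dn)/(S_up−S_dn) = (11.1165−39.5799)/(66.5935−38.1301) = -1.0000. V = [p*·11.1165 + (1−p*)·39.5799]/1.16 = 13.2870. B = V − Δ·S = 66.9914.
(2,2): S=93.7936. Δ = (V_up−V_dn)/(S_up−S_dn) = (0.0000−11.1165)/(116.3041−66.5935) = -0.2236. V = [p*·0.0000 + (1−p*)·11.1165]/1.16 = 1.4465. B = V − Δ·S = 22.4211.
(1,0): S=43.3100. Δ = (V_up−V_dn)/(S_up−S_dn) = (13.2870−36.2413)/(53.7044−30.7501) = -1.0000. V = [p*·13.2870 + (1−p*)·36.2413]/1.16 = 14.4412. B = V − Δ·S = 57.7512.
(1,1): S=75.6400. Δ = (V_up−V_dn)/(S_up−S_dn) = (1.4465−13.2870)/(93.7936−53.7044) = -0.2954. V = [p*·1.4465 + (1−p*)·13.2870]/1.16 = 2.7877. B = V − Δ·S = 25.1282.
(0,0): S=61.0000. Δ = (V_up−V_dn)/(S_up−S_dn) = (2.7877−14.4412)/(75.6400−43.3100) = -0.3605. V = [p*·2.7877 + (1−p*)·14.4412]/1.16 = 3.9196. B = V − Δ·S = 25.9073.
Each (Δ,B) replicates both successor values, so the strategy is self-financing and V0 is arbitrage-free.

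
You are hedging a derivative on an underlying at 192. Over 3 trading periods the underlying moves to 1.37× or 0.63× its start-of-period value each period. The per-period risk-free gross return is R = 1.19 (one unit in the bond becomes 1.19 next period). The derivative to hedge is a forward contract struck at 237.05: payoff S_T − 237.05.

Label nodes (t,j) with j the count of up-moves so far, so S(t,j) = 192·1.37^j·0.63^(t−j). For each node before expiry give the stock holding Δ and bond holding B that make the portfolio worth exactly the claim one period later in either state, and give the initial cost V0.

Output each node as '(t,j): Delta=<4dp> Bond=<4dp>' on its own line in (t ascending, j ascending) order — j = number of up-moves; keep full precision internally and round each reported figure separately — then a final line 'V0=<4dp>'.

Under the risk-neutral measure, an up-move has probability p* = (R−d)/(u−d) = 0.7568 and values discount at R = 1.19.
Terminal payoffs: V(3,0)=-189.0410, V(3,1)=-132.6494, V(3,2)=-10.0202, V(3,3)=256.6498
Node (2,0) S=76.2048: V=(p*·-132.6494+(1−p*)·-189.0410)/1.19=-122.9969; Δ=(-132.6494−-189.0410)/(104.4006−48.0090)=1.0000; B=V−Δ·S=-199.2017
Node (2,1) S=165.7152: V=(p*·-10.0202+(1−p*)·-132.6494)/1.19=-33.4865; Δ=(-10.0202−-132.6494)/(227.0298−104.4006)=1.0000; B=V−Δ·S=-199.2017
Node (2,2) S=360.3648: V=(p*·256.6498+(1−p*)·-10.0202)/1.19=161.1631; Δ=(256.6498−-10.0202)/(493.6998−227.0298)=1.0000; B=V−Δ·S=-199.2017
Node (1,0) S=120.9600: V=(p*·-33.4865+(1−p*)·-122.9969)/1.19=-46.4364; Δ=(-33.4865−-122.9969)/(165.7152−76.2048)=1.0000; B=V−Δ·S=-167.3964
Node (1,1) S=263.0400: V=(p*·161.1631+(1−p*)·-33.4865)/1.19=95.6436; Δ=(161.1631−-33.4865)/(360.3648−165.7152)=1.0000; B=V−Δ·S=-167.3964
Node (0,0) S=192.0000: V=(p*·95.6436+(1−p*)·-46.4364)/1.19=51.3308; Δ=(95.6436−-46.4364)/(263.0400−120.9600)=1.0000; B=V−Δ·S=-140.6692
Self-financing check: at every node Δ·S+B equals the discounted successor values.

(0,0): Delta=1.0000 Bond=-140.6692
(1,0): Delta=1.0000 Bond=-167.3964
(1,1): Delta=1.0000 Bond=-167.3964
(2,0): Delta=1.0000 Bond=-199.2017
(2,1): Delta=1.0000 Bond=-199.2017
(2,2): Delta=1.0000 Bond=-199.2017
V0=51.3308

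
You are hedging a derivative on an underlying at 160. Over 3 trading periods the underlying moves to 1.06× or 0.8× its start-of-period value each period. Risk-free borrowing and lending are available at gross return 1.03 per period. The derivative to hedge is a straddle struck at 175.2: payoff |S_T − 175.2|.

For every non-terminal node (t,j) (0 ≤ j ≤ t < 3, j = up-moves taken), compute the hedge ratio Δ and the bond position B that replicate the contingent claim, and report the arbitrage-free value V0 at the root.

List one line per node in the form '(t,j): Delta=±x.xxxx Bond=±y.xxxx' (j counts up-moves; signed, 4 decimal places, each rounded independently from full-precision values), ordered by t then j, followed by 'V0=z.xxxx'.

(0,0): Delta=-0.4552 Bond=92.6299
(1,0): Delta=-1.0000 Bond=165.1428
(1,1): Delta=-0.4016 Bond=86.3130
(2,0): Delta=-1.0000 Bond=170.0971
(2,1): Delta=-1.0000 Bond=170.0971
(2,2): Delta=-0.3427 Bond=78.3118
V0=19.7974

Risk-neutral probability p* = (R−d)/(u−d) = (1.03−0.8)/(1.06−0.8) = 0.8846.
At expiry t=3: V(3,0)=93.2800, V(3,1)=66.6560, V(3,2)=31.3792, V(3,3)=15.3626
Node (2,0) S=102.4000: V=(p*·66.6560+(1−p*)·93.2800)/1.03=67.6971; Δ=(66.6560−93.2800)/(108.5440−81.9200)=-1.0000; B=V−Δ·S=170.0971
Node (2,1) S=135.6800: V=(p*·31.3792+(1−p*)·66.6560)/1.03=34.4171; Δ=(31.3792−66.6560)/(143.8208−108.5440)=-1.0000; B=V−Δ·S=170.0971
Node (2,2) S=179.7760: V=(p*·15.3626+(1−p*)·31.3792)/1.03=16.7094; Δ=(15.3626−31.3792)/(190.5626−143.8208)=-0.3427; B=V−Δ·S=78.3118
Node (1,0) S=128.0000: V=(p*·34.4171+(1−p*)·67.6971)/1.03=37.1428; Δ=(34.4171−67.6971)/(135.6800−102.4000)=-1.0000; B=V−Δ·S=165.1428
Node (1,1) S=169.6000: V=(p*·16.7094+(1−p*)·34.4171)/1.03=18.2064; Δ=(16.7094−34.4171)/(179.7760−135.6800)=-0.4016; B=V−Δ·S=86.3130
Node (0,0) S=160.0000: V=(p*·18.2064+(1−p*)·37.1428)/1.03=19.7974; Δ=(18.2064−37.1428)/(169.6000−128.0000)=-0.4552; B=V−Δ·S=92.6299
Each (Δ,B) replicates both successor values, so the strategy is self-financing and V0 is arbitrage-free.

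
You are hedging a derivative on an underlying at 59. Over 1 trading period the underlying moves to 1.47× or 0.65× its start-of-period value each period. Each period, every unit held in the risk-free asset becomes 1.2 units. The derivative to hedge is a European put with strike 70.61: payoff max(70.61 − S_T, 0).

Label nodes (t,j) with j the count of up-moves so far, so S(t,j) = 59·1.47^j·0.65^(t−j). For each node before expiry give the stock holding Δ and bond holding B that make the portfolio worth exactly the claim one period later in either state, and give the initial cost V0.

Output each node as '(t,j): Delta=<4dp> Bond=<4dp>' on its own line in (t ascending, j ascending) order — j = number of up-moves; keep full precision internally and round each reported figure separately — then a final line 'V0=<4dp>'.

No-arbitrage ⇒ martingale measure with p* = (R−d)/(u−d) = 0.6707.
Payoff layer (t=1): V(1,0)=32.2600, V(1,1)=0.0000
(0,0): S=59.0000. Δ = (V_up−V_dn)/(S_up−S_dn) = (0.0000−32.2600)/(86.7300−38.3500) = -0.6668. V = [p*·0.0000 + (1−p*)·32.2600]/1.2 = 8.8518. B = V − Δ·S = 48.1933.
Check: Δ(0,0)·S0 + B(0,0) = 8.8518 = V0.

(0,0): Delta=-0.6668 Bond=48.1933
V0=8.8518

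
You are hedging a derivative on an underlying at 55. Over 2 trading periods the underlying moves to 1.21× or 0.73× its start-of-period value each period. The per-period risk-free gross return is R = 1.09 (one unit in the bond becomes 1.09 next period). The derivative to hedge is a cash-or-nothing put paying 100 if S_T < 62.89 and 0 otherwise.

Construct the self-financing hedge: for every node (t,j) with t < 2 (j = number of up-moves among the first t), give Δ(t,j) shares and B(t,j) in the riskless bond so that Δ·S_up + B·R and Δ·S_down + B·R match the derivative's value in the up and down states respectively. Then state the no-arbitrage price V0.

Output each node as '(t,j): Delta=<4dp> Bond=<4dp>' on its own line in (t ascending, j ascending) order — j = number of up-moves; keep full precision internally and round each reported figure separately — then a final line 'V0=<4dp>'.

(0,0): Delta=-2.6063 Bond=180.1721
(1,0): Delta=0.0000 Bond=91.7431
(1,1): Delta=-3.1305 Bond=231.2691
V0=36.8235

Risk-neutral probability p* = (R−d)/(u−d) = (1.09−0.73)/(1.21−0.73) = 0.7500.
Payoff layer (t=2): V(2,0)=100.0000, V(2,1)=100.0000, V(2,2)=0.0000
Node (1,0) S=40.1500: V=(p*·100.0000+(1−p*)·100.0000)/1.09=91.7431; Δ=(100.0000−100.0000)/(48.5815−29.3095)=0.0000; B=V−Δ·S=91.7431
Node (1,1) S=66.5500: V=(p*·0.0000+(1−p*)·100.0000)/1.09=22.9358; Δ=(0.0000−100.0000)/(80.5255−48.5815)=-3.1305; B=V−Δ·S=231.2691
Node (0,0) S=55.0000: V=(p*·22.9358+(1−p*)·91.7431)/1.09=36.8235; Δ=(22.9358−91.7431)/(66.5500−40.1500)=-2.6063; B=V−Δ·S=180.1721
Root portfolio cost Δ·55+B reproduces V0=36.8235.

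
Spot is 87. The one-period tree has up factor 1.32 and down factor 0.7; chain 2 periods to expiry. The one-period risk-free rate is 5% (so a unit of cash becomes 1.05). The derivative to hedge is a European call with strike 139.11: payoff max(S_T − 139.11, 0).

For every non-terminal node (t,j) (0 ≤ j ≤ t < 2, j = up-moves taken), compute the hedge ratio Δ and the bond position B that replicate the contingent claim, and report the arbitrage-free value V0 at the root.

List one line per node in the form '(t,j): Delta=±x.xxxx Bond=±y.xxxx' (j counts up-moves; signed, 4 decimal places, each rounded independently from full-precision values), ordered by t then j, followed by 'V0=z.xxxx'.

(0,0): Delta=0.1244 Bond=-7.2140
(1,0): Delta=0.0000 Bond=0.0000
(1,1): Delta=0.1753 Bond=-13.4181
V0=3.6070

The replicating-portfolio and risk-neutral prices coincide; use p* = (1.05−0.7)/(1.32−0.7) = 0.5645 for the latter.
At expiry t=2: V(2,0)=0.0000, V(2,1)=0.0000, V(2,2)=12.4788
  t=1,j=0: stock 60.9000 → up 80.3880 (V=0.0000), down 42.6300 (V=0.0000). Price 0.0000; hedge Δ=0.0000, bond B=0.0000.
  t=1,j=1: stock 114.8400 → up 151.5888 (V=12.4788), down 80.3880 (V=0.0000). Price 6.7090; hedge Δ=0.1753, bond B=-13.4181.
  t=0,j=0: stock 87.0000 → up 114.8400 (V=6.7090), down 60.9000 (V=0.0000). Price 3.6070; hedge Δ=0.1244, bond B=-7.2140.
Check: Δ(0,0)·S0 + B(0,0) = 3.6070 = V0.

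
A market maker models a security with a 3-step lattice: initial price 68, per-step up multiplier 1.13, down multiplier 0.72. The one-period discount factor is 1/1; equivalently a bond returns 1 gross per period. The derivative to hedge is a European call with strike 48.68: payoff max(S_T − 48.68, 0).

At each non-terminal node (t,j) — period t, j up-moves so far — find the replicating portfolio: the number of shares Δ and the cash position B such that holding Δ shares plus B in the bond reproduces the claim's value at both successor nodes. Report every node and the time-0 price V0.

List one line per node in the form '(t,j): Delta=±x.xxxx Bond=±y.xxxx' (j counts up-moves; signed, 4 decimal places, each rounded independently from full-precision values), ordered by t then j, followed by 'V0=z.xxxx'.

(0,0): Delta=0.8105 Bond=-33.2272
(1,0): Delta=0.4708 Bond=-16.5946
(1,1): Delta=0.9110 Bond=-40.9495
(2,0): Delta=0.0000 Bond=0.0000
(2,1): Delta=0.6100 Bond=-24.2992
(2,2): Delta=1.0000 Bond=-48.6800
V0=21.8848

No-arbitrage ⇒ martingale measure with p* = (R−d)/(u−d) = 0.6829.
At expiry t=3: V(3,0)=0.0000, V(3,1)=0.0000, V(3,2)=13.8370, V(3,3)=49.4370
  t=2,j=0: stock 35.2512 → up 39.8339 (V=0.0000), down 25.3809 (V=0.0000). Price 0.0000; hedge Δ=0.0000, bond B=0.0000.
  t=2,j=1: stock 55.3248 → up 62.5170 (V=13.8370), down 39.8339 (V=0.0000). Price 9.4497; hedge Δ=0.6100, bond B=-24.2992.
  t=2,j=2: stock 86.8292 → up 98.1170 (V=49.4370), down 62.5170 (V=13.8370). Price 38.1492; hedge Δ=1.0000, bond B=-48.6800.
  t=1,j=0: stock 48.9600 → up 55.3248 (V=9.4497), down 35.2512 (V=0.0000). Price 6.4534; hedge Δ=0.4708, bond B=-16.5946.
  t=1,j=1: stock 76.8400 → up 86.8292 (V=38.1492), down 55.3248 (V=9.4497). Price 29.0494; hedge Δ=0.9110, bond B=-40.9495.
  t=0,j=0: stock 68.0000 → up 76.8400 (V=29.0494), down 48.9600 (V=6.4534). Price 21.8848; hedge Δ=0.8105, bond B=-33.2272.
Check: Δ(0,0)·S0 + B(0,0) = 21.8848 = V0.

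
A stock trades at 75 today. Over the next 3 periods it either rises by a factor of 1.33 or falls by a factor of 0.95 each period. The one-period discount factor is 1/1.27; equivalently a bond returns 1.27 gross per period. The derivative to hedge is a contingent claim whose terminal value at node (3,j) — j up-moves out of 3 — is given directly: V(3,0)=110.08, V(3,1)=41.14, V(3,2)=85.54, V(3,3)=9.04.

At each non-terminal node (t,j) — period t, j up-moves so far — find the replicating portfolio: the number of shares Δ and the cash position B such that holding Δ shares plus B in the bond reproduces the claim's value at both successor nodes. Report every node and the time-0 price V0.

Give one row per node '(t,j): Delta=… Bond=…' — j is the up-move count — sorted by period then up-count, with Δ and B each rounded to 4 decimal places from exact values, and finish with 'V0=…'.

The replicating-portfolio and risk-neutral prices coincide; use p* = (1.27−0.95)/(1.33−0.95) = 0.8421 for the latter.
Terminal payoffs: V(3,0)=110.0800, V(3,1)=41.1400, V(3,2)=85.5400, V(3,3)=9.0400
(2,0): S=67.6875. Δ = (V_up−V_dn)/(S_up−S_dn) = (41.1400−110.0800)/(90.0244−64.3031) = -2.6803. V = [p*·41.1400 + (1−p*)·110.0800]/1.27 = 40.9648. B = V − Δ·S = 222.3858.
(2,1): S=94.7625. Δ = (V_up−V_dn)/(S_up−S_dn) = (85.5400−41.1400)/(126.0341−90.0244) = 1.2330. V = [p*·85.5400 + (1−p*)·41.1400]/1.27 = 61.8342. B = V − Δ·S = -55.0079.
(2,2): S=132.6675. Δ = (V_up−V_dn)/(S_up−S_dn) = (9.0400−85.5400)/(176.4478−126.0341) = -1.5174. V = [p*·9.0400 + (1−p*)·85.5400]/1.27 = 16.6291. B = V − Δ·S = 217.9449.
(1,0): S=71.2500. Δ = (V_up−V_dn)/(S_up−S_dn) = (61.8342−40.9648)/(94.7625−67.6875) = 0.7708. V = [p*·61.8342 + (1−p*)·40.9648]/1.27 = 46.0937. B = V − Δ·S = -8.8259.
(1,1): S=99.7500. Δ = (V_up−V_dn)/(S_up−S_dn) = (16.6291−61.8342)/(132.6675−94.7625) = -1.1926. V = [p*·16.6291 + (1−p*)·61.8342]/1.27 = 18.7140. B = V − Δ·S = 137.6749.
(0,0): S=75.0000. Δ = (V_up−V_dn)/(S_up−S_dn) = (18.7140−46.0937)/(99.7500−71.2500) = -0.9607. V = [p*·18.7140 + (1−p*)·46.0937]/1.27 = 18.1394. B = V − Δ·S = 90.1915.
Each (Δ,B) replicates both successor values, so the strategy is self-financing and V0 is arbitrage-free.

(0,0): Delta=-0.9607 Bond=90.1915
(1,0): Delta=0.7708 Bond=-8.8259
(1,1): Delta=-1.1926 Bond=137.6749
(2,0): Delta=-2.6803 Bond=222.3858
(2,1): Delta=1.2330 Bond=-55.0079
(2,2): Delta=-1.5174 Bond=217.9449
V0=18.1394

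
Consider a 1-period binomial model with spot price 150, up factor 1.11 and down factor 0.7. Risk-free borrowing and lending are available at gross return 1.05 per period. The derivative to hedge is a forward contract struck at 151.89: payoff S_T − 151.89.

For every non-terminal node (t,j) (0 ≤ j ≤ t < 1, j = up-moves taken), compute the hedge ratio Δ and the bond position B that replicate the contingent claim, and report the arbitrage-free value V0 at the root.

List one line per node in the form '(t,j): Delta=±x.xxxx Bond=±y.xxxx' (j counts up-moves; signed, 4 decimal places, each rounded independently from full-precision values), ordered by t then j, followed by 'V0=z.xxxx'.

The replicating-portfolio and risk-neutral prices coincide; use p* = (1.05−0.7)/(1.11−0.7) = 0.8537 for the latter.
Terminal payoffs: V(1,0)=-46.8900, V(1,1)=14.6100
  t=0,j=0: stock 150.0000 → up 166.5000 (V=14.6100), down 105.0000 (V=-46.8900). Price 5.3429; hedge Δ=1.0000, bond B=-144.6571.
Each (Δ,B) replicates both successor values, so the strategy is self-financing and V0 is arbitrage-free.

(0,0): Delta=1.0000 Bond=-144.6571
V0=5.3429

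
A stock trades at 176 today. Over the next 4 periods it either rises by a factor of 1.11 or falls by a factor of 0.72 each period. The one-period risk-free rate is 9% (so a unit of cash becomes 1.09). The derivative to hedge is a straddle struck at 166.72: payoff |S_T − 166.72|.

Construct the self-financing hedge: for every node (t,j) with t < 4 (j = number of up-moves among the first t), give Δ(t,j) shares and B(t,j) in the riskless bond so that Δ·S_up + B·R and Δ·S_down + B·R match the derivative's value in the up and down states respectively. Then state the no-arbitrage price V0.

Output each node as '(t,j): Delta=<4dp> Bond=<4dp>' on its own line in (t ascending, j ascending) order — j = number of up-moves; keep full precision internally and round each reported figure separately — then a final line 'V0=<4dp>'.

(0,0): Delta=0.8241 Bond=-85.9849
(1,0): Delta=-0.7981 Bond=111.8368
(1,1): Delta=0.8810 Bond=-104.8349
(2,0): Delta=-1.0000 Bond=140.3249
(2,1): Delta=-0.7910 Bond=120.9063
(2,2): Delta=0.9396 Bond=-126.9822
(3,0): Delta=-1.0000 Bond=152.9541
(3,1): Delta=-1.0000 Bond=152.9541
(3,2): Delta=-0.7837 Bond=130.6438
(3,3): Delta=1.0000 Bond=-152.9541
V0=59.0533

No-arbitrage ⇒ martingale measure with p* = (R−d)/(u−d) = 0.9487.
At expiry t=4: V(4,0)=119.4220, V(4,1)=93.8023, V(4,2)=54.3052, V(4,3)=6.5862, V(4,4)=100.4604
(3,0): S=65.6916. Δ = (V_up−V_dn)/(S_up−S_dn) = (93.8023−119.4220)/(72.9177−47.2980) = -1.0000. V = [p*·93.8023 + (1−p*)·119.4220]/1.09 = 87.2625. B = V − Δ·S = 152.9541.
(3,1): S=101.2746. Δ = (V_up−V_dn)/(S_up−S_dn) = (54.3052−93.8023)/(112.4148−72.9177) = -1.0000. V = [p*·54.3052 + (1−p*)·93.8023]/1.09 = 51.6795. B = V − Δ·S = 152.9541.
(3,2): S=156.1317. Δ = (V_up−V_dn)/(S_up−S_dn) = (6.5862−54.3052)/(173.3062−112.4148) = -0.7837. V = [p*·6.5862 + (1−p*)·54.3052]/1.09 = 8.2875. B = V − Δ·S = 130.6438.
(3,3): S=240.7031. Δ = (V_up−V_dn)/(S_up−S_dn) = (100.4604−6.5862)/(267.1804−173.3062) = 1.0000. V = [p*·100.4604 + (1−p*)·6.5862]/1.09 = 87.7489. B = V − Δ·S = -152.9541.
(2,0): S=91.2384. Δ = (V_up−V_dn)/(S_up−S_dn) = (51.6795−87.2625)/(101.2746−65.6916) = -1.0000. V = [p*·51.6795 + (1−p*)·87.2625]/1.09 = 49.0865. B = V − Δ·S = 140.3249.
(2,1): S=140.6592. Δ = (V_up−V_dn)/(S_up−S_dn) = (8.2875−51.6795)/(156.1317−101.2746) = -0.7910. V = [p*·8.2875 + (1−p*)·51.6795]/1.09 = 9.6447. B = V − Δ·S = 120.9063.
(2,2): S=216.8496. Δ = (V_up−V_dn)/(S_up−S_dn) = (87.7489−8.2875)/(240.7031−156.1317) = 0.9396. V = [p*·87.7489 + (1−p*)·8.2875]/1.09 = 76.7651. B = V − Δ·S = -126.9822.
(1,0): S=126.7200. Δ = (V_up−V_dn)/(S_up−S_dn) = (9.6447−49.0865)/(140.6592−91.2384) = -0.7981. V = [p*·9.6447 + (1−p*)·49.0865]/1.09 = 10.7040. B = V − Δ·S = 111.8368.
(1,1): S=195.3600. Δ = (V_up−V_dn)/(S_up−S_dn) = (76.7651−9.6447)/(216.8496−140.6592) = 0.8810. V = [p*·76.7651 + (1−p*)·9.6447]/1.09 = 67.2688. B = V − Δ·S = -104.8349.
(0,0): S=176.0000. Δ = (V_up−V_dn)/(S_up−S_dn) = (67.2688−10.7040)/(195.3600−126.7200) = 0.8241. V = [p*·67.2688 + (1−p*)·10.7040]/1.09 = 59.0533. B = V − Δ·S = -85.9849.
Check: Δ(0,0)·S0 + B(0,0) = 59.0533 = V0.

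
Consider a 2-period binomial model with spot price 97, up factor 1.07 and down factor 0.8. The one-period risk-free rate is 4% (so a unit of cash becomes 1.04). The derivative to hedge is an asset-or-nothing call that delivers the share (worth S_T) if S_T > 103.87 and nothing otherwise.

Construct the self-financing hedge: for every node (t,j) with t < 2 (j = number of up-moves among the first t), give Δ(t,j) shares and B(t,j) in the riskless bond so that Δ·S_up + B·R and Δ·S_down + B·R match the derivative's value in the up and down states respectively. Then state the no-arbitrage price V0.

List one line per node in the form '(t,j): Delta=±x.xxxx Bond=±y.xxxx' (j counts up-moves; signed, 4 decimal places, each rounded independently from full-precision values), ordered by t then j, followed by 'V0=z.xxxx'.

Risk-neutral probability p* = (R−d)/(u−d) = (1.04−0.8)/(1.07−0.8) = 0.8889.
At expiry t=2: V(2,0)=0.0000, V(2,1)=0.0000, V(2,2)=111.0553
  t=1,j=0: stock 77.6000 → up 83.0320 (V=0.0000), down 62.0800 (V=0.0000). Price 0.0000; hedge Δ=0.0000, bond B=0.0000.
  t=1,j=1: stock 103.7900 → up 111.0553 (V=111.0553), down 83.0320 (V=0.0000). Price 94.9191; hedge Δ=3.9630, bond B=-316.3969.
  t=0,j=0: stock 97.0000 → up 103.7900 (V=94.9191), down 77.6000 (V=0.0000). Price 81.1274; hedge Δ=3.6242, bond B=-270.4247.
Check: Δ(0,0)·S0 + B(0,0) = 81.1274 = V0.

(0,0): Delta=3.6242 Bond=-270.4247
(1,0): Delta=0.0000 Bond=0.0000
(1,1): Delta=3.9630 Bond=-316.3969
V0=81.1274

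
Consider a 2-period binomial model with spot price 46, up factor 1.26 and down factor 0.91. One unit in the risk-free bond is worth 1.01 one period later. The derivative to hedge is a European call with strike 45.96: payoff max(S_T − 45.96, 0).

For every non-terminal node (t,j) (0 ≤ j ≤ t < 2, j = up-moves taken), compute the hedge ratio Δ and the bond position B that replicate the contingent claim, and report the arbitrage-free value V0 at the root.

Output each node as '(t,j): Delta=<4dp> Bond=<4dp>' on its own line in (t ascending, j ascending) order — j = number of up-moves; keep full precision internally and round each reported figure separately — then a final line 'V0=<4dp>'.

(0,0): Delta=0.6544 Bond=-25.2226
(1,0): Delta=0.4630 Bond=-17.4627
(1,1): Delta=1.0000 Bond=-45.5050
V0=4.8805

The replicating-portfolio and risk-neutral prices coincide; use p* = (1.01−0.91)/(1.26−0.91) = 0.2857 for the latter.
Payoff layer (t=2): V(2,0)=0.0000, V(2,1)=6.7836, V(2,2)=27.0696
(1,0): S=41.8600. Δ = (V_up−V_dn)/(S_up−S_dn) = (6.7836−0.0000)/(52.7436−38.0926) = 0.4630. V = [p*·6.7836 + (1−p*)·0.0000]/1.01 = 1.9190. B = V − Δ·S = -17.4627.
(1,1): S=57.9600. Δ = (V_up−V_dn)/(S_up−S_dn) = (27.0696−6.7836)/(73.0296−52.7436) = 1.0000. V = [p*·27.0696 + (1−p*)·6.7836]/1.01 = 12.4550. B = V − Δ·S = -45.5050.
(0,0): S=46.0000. Δ = (V_up−V_dn)/(S_up−S_dn) = (12.4550−1.9190)/(57.9600−41.8600) = 0.6544. V = [p*·12.4550 + (1−p*)·1.9190]/1.01 = 4.8805. B = V − Δ·S = -25.2226.
Self-financing check: at every node Δ·S+B equals the discounted successor values.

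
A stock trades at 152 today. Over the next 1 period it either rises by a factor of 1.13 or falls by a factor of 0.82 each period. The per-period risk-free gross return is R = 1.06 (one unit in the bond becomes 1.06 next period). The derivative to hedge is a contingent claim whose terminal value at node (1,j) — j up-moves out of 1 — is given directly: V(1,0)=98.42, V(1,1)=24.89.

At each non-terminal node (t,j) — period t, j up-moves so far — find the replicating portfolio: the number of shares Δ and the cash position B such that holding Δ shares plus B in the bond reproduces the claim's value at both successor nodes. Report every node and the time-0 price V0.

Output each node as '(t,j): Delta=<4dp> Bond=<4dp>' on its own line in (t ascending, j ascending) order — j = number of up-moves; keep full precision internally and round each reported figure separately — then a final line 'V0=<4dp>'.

Under the risk-neutral measure, an up-move has probability p* = (R−d)/(u−d) = 0.7742 and values discount at R = 1.06.
Terminal values V(1,·): V(1,0)=98.4200, V(1,1)=24.8900
  t=0,j=0: stock 152.0000 → up 171.7600 (V=24.8900), down 124.6400 (V=98.4200). Price 39.1449; hedge Δ=-1.5605, bond B=276.3384.
The time-0 hedge costs 39.1449, which is the no-arbitrage price.

(0,0): Delta=-1.5605 Bond=276.3384
V0=39.1449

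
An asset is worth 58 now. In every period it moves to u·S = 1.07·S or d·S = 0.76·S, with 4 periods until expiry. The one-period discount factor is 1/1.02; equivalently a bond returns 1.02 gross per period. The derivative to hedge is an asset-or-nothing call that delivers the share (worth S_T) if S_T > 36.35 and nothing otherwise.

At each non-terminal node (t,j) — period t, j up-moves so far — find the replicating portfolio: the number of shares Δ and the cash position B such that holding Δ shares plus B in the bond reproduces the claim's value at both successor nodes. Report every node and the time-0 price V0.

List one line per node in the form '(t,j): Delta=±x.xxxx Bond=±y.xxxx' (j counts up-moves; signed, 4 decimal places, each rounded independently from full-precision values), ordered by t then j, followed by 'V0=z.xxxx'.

Risk-neutral probability p* = (R−d)/(u−d) = (1.02−0.76)/(1.07−0.76) = 0.8387.
Payoff layer (t=4): V(4,0)=0.0000, V(4,1)=0.0000, V(4,2)=38.3551, V(4,3)=53.9999, V(4,4)=76.0262
(3,0): S=25.4606. Δ = (V_up−V_dn)/(S_up−S_dn) = (0.0000−0.0000)/(27.2429−19.3501) = 0.0000. V = [p*·0.0000 + (1−p*)·0.0000]/1.02 = 0.0000. B = V − Δ·S = 0.0000.
(3,1): S=35.8459. Δ = (V_up−V_dn)/(S_up−S_dn) = (38.3551−0.0000)/(38.3551−27.2429) = 3.4516. V = [p*·38.3551 + (1−p*)·0.0000]/1.02 = 31.5380. B = V − Δ·S = -92.1880.
(3,2): S=50.4672. Δ = (V_up−V_dn)/(S_up−S_dn) = (53.9999−38.3551)/(53.9999−38.3551) = 1.0000. V = [p*·53.9999 + (1−p*)·38.3551]/1.02 = 50.4672. B = V − Δ·S = 0.0000.
(3,3): S=71.0525. Δ = (V_up−V_dn)/(S_up−S_dn) = (76.0262−53.9999)/(76.0262−53.9999) = 1.0000. V = [p*·76.0262 + (1−p*)·53.9999]/1.02 = 71.0525. B = V − Δ·S = 0.0000.
(2,0): S=33.5008. Δ = (V_up−V_dn)/(S_up−S_dn) = (31.5380−0.0000)/(35.8459−25.4606) = 3.0368. V = [p*·31.5380 + (1−p*)·0.0000]/1.02 = 25.9326. B = V − Δ·S = -75.8029.
(2,1): S=47.1656. Δ = (V_up−V_dn)/(S_up−S_dn) = (50.4672−31.5380)/(50.4672−35.8459) = 1.2946. V = [p*·50.4672 + (1−p*)·31.5380]/1.02 = 46.4844. B = V − Δ·S = -14.5775.
(2,2): S=66.4042. Δ = (V_up−V_dn)/(S_up−S_dn) = (71.0525−50.4672)/(71.0525−50.4672) = 1.0000. V = [p*·71.0525 + (1−p*)·50.4672]/1.02 = 66.4042. B = V − Δ·S = 0.0000.
(1,0): S=44.0800. Δ = (V_up−V_dn)/(S_up−S_dn) = (46.4844−25.9326)/(47.1656−33.5008) = 1.5040. V = [p*·46.4844 + (1−p*)·25.9326]/1.02 = 42.3231. B = V − Δ·S = -23.9731.
(1,1): S=62.0600. Δ = (V_up−V_dn)/(S_up−S_dn) = (66.4042−46.4844)/(66.4042−47.1656) = 1.0354. V = [p*·66.4042 + (1−p*)·46.4844]/1.02 = 61.9523. B = V − Δ·S = -2.3051.
(0,0): S=58.0000. Δ = (V_up−V_dn)/(S_up−S_dn) = (61.9523−42.3231)/(62.0600−44.0800) = 1.0917. V = [p*·61.9523 + (1−p*)·42.3231]/1.02 = 57.6336. B = V − Δ·S = -5.6862.
Check: Δ(0,0)·S0 + B(0,0) = 57.6336 = V0.

(0,0): Delta=1.0917 Bond=-5.6862
(1,0): Delta=1.5040 Bond=-23.9731
(1,1): Delta=1.0354 Bond=-2.3051
(2,0): Delta=3.0368 Bond=-75.8029
(2,1): Delta=1.2946 Bond=-14.5775
(2,2): Delta=1.0000 Bond=0.0000
(3,0): Delta=0.0000 Bond=0.0000
(3,1): Delta=3.4516 Bond=-92.1880
(3,2): Delta=1.0000 Bond=0.0000
(3,3): Delta=1.0000 Bond=0.0000
V0=57.6336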